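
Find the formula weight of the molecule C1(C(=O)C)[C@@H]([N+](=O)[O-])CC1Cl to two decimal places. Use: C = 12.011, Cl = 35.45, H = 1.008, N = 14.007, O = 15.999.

177.58

Molecular formula: C6H8ClNO3.
M = 6×12.011 + 1×35.45 + 8×1.008 + 1×14.007 + 3×15.999 = 177.58 g/mol.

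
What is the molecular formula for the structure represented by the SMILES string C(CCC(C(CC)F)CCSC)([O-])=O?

C10H18FO2S-

Heavy atoms from the SMILES: 10 C, 1 F, 2 O, 1 S.
Implicit hydrogens by atom environment:
  5 × C: 2 H each → 10
  2 × C: 3 H each → 6
  2 × C: 1 H each → 2
  1 × C: no H
  1 × F: no H
  1 × O: no H
  1 × O (charge -1): no H
  1 × S: no H
  Total hydrogens = 18.
Net charge -1.
Molecular formula: C10H18FO2S-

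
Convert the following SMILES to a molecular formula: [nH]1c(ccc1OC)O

C5H7NO2

Heavy atoms from the SMILES: 5 C, 1 N, 2 O.
Implicit hydrogens by atom environment:
  2 × C (aromatic): 1 H each → 2
  2 × C (aromatic): no H
  1 × C: 3 H
  1 × N (aromatic): 1 H
  1 × O: 1 H
  1 × O: no H
  Total hydrogens = 7.
Molecular formula: C5H7NO2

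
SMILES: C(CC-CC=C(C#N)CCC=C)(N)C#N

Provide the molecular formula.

C12H17N3

Heavy atoms from the SMILES: 12 C, 3 N.
Implicit hydrogens by atom environment:
  6 × C: 2 H each → 12
  3 × C: 1 H each → 3
  3 × C: no H
  2 × N: no H
  1 × N: 2 H
  Total hydrogens = 17.
Molecular formula: C12H17N3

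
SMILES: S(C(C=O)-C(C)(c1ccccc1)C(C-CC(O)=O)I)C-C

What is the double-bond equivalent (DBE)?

6

Molecular formula from the SMILES: C16H21IO3S.
DoU = (2C + 2 + N − H − X)/2 = (2·16 + 2 + 0 − 21 − 1)/2 = 12/2 = 6.
(Structurally: 1 ring(s) + 5 π bond(s) = 6.)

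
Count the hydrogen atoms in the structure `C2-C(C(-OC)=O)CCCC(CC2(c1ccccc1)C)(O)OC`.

Hydrogens are implicit in SMILES; fill each atom to its normal valence:
  5 × C: 2 H each → 10
  5 × C (aromatic): 1 H each → 5
  3 × C: 3 H each → 9
  3 × C: no H
  3 × O: no H
  1 × C: 1 H
  1 × C (aromatic): no H
  1 × O: 1 H
  Total hydrogens = 26.

26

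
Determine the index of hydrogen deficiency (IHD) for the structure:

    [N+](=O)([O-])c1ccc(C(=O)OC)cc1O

6

Molecular formula from the SMILES: C8H7NO5.
DoU = (2C + 2 + N − H − X)/2 = (2·8 + 2 + 1 − 7 − 0)/2 = 12/2 = 6.
(Structurally: 1 ring(s) + 5 π bond(s) = 6.)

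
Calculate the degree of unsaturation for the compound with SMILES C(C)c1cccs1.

3

Molecular formula from the SMILES: C6H8S.
DoU = (2C + 2 + N − H − X)/2 = (2·6 + 2 + 0 − 8 − 0)/2 = 6/2 = 3.
(Structurally: 1 ring(s) + 2 π bond(s) = 3.)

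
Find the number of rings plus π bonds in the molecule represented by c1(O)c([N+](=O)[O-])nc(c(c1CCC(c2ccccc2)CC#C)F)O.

Molecular formula from the SMILES: C17H15FN2O4.
DoU = (2C + 2 + N − H − X)/2 = (2·17 + 2 + 2 − 15 − 1)/2 = 22/2 = 11.
(Structurally: 2 ring(s) + 9 π bond(s) = 11.)

11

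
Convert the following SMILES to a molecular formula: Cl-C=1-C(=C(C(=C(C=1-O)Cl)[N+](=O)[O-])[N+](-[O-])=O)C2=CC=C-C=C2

Heavy atoms from the SMILES: 12 C, 2 Cl, 2 N, 5 O.
Implicit hydrogens by atom environment:
  7 × C (aromatic): no H
  5 × C (aromatic): 1 H each → 5
  2 × Cl: no H
  2 × N (charge +1): no H
  2 × O: no H
  2 × O (charge -1): no H
  1 × O: 1 H
  Total hydrogens = 6.
Molecular formula: C12H6Cl2N2O5

C12H6Cl2N2O5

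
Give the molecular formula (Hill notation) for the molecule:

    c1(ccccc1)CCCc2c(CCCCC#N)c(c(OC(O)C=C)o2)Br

Heavy atoms from the SMILES: 1 Br, 21 C, 1 N, 3 O.
Implicit hydrogens by atom environment:
  8 × C: 2 H each → 16
  5 × C (aromatic): 1 H each → 5
  5 × C (aromatic): no H
  2 × C: 1 H each → 2
  1 × Br: no H
  1 × C: no H
  1 × N: no H
  1 × O: 1 H
  1 × O (aromatic): no H
  1 × O: no H
  Total hydrogens = 24.
Molecular formula: C21H24BrNO3

C21H24BrNO3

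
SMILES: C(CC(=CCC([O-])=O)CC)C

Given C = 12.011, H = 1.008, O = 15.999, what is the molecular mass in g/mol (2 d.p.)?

155.22

Molecular formula: C9H15O2-.
M = 9×12.011 + 15×1.008 + 2×15.999 = 155.22 g/mol.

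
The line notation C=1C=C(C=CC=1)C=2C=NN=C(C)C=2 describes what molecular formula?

C11H10N2

Heavy atoms from the SMILES: 11 C, 2 N.
Implicit hydrogens by atom environment:
  7 × C (aromatic): 1 H each → 7
  3 × C (aromatic): no H
  2 × N (aromatic): no H
  1 × C: 3 H
  Total hydrogens = 10.
Molecular formula: C11H10N2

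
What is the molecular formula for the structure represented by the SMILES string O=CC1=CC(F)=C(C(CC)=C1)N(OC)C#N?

Heavy atoms from the SMILES: 11 C, 1 F, 2 N, 2 O.
Implicit hydrogens by atom environment:
  4 × C (aromatic): no H
  2 × C: 3 H each → 6
  2 × C (aromatic): 1 H each → 2
  2 × N: no H
  2 × O: no H
  1 × C: 2 H
  1 × C: 1 H
  1 × C: no H
  1 × F: no H
  Total hydrogens = 11.
Molecular formula: C11H11FN2O2

C11H11FN2O2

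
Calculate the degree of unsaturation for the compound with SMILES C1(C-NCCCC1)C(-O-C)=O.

Molecular formula from the SMILES: C8H15NO2.
DoU = (2C + 2 + N − H − X)/2 = (2·8 + 2 + 1 − 15 − 0)/2 = 4/2 = 2.
(Structurally: 1 ring(s) + 1 π bond(s) = 2.)

2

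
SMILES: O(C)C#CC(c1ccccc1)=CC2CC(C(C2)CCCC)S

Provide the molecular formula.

Heavy atoms from the SMILES: 20 C, 1 O, 1 S.
Implicit hydrogens by atom environment:
  5 × C: 2 H each → 10
  5 × C (aromatic): 1 H each → 5
  4 × C: 1 H each → 4
  3 × C: no H
  2 × C: 3 H each → 6
  1 × C (aromatic): no H
  1 × O: no H
  1 × S: 1 H
  Total hydrogens = 26.
Molecular formula: C20H26OS

C20H26OS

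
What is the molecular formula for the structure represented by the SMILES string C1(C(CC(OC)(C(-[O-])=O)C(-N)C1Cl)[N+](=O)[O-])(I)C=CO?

C10H13ClIN2O6-

Heavy atoms from the SMILES: 10 C, 1 Cl, 1 I, 2 N, 6 O.
Implicit hydrogens by atom environment:
  5 × C: 1 H each → 5
  3 × C: no H
  3 × O: no H
  2 × O (charge -1): no H
  1 × C: 3 H
  1 × C: 2 H
  1 × Cl: no H
  1 × I: no H
  1 × N: 2 H
  1 × N (charge +1): no H
  1 × O: 1 H
  Total hydrogens = 13.
Net charge -1.
Molecular formula: C10H13ClIN2O6-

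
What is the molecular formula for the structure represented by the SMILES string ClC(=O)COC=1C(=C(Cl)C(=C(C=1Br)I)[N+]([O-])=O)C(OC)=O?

C10H5BrCl2INO6

Heavy atoms from the SMILES: 1 Br, 10 C, 2 Cl, 1 I, 1 N, 6 O.
Implicit hydrogens by atom environment:
  6 × C (aromatic): no H
  5 × O: no H
  2 × C: no H
  2 × Cl: no H
  1 × Br: no H
  1 × C: 3 H
  1 × C: 2 H
  1 × I: no H
  1 × N (charge +1): no H
  1 × O (charge -1): no H
  Total hydrogens = 5.
Molecular formula: C10H5BrCl2INO6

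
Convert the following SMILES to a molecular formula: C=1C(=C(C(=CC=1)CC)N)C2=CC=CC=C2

C14H15N

Heavy atoms from the SMILES: 14 C, 1 N.
Implicit hydrogens by atom environment:
  8 × C (aromatic): 1 H each → 8
  4 × C (aromatic): no H
  1 × C: 3 H
  1 × C: 2 H
  1 × N: 2 H
  Total hydrogens = 15.
Molecular formula: C14H15N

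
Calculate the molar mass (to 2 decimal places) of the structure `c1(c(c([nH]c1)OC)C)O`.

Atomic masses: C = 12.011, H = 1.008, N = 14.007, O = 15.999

127.14

Molecular formula: C6H9NO2.
M = 6×12.011 + 9×1.008 + 1×14.007 + 2×15.999 = 127.14 g/mol.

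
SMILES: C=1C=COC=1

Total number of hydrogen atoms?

Hydrogens are implicit in SMILES; fill each atom to its normal valence:
  4 × C (aromatic): 1 H each → 4
  1 × O (aromatic): no H
  Total hydrogens = 4.

4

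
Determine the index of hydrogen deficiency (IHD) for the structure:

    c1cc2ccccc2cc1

7

Molecular formula from the SMILES: C10H8.
DoU = (2C + 2 + N − H − X)/2 = (2·10 + 2 + 0 − 8 − 0)/2 = 14/2 = 7.
(Structurally: 2 ring(s) + 5 π bond(s) = 7.)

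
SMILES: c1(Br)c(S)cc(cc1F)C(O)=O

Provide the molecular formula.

Heavy atoms from the SMILES: 1 Br, 7 C, 1 F, 2 O, 1 S.
Implicit hydrogens by atom environment:
  4 × C (aromatic): no H
  2 × C (aromatic): 1 H each → 2
  1 × Br: no H
  1 × C: no H
  1 × F: no H
  1 × O: 1 H
  1 × O: no H
  1 × S: 1 H
  Total hydrogens = 4.
Molecular formula: C7H4BrFO2S

C7H4BrFO2S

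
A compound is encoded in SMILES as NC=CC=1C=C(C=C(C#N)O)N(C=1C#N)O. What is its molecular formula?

C10H8N4O2

Heavy atoms from the SMILES: 10 C, 4 N, 2 O.
Implicit hydrogens by atom environment:
  3 × C: 1 H each → 3
  3 × C (aromatic): no H
  3 × C: no H
  2 × N: no H
  2 × O: 1 H each → 2
  1 × C (aromatic): 1 H
  1 × N: 2 H
  1 × N (aromatic): no H
  Total hydrogens = 8.
Molecular formula: C10H8N4O2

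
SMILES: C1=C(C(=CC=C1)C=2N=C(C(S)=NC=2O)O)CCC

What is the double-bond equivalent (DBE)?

Molecular formula from the SMILES: C13H14N2O2S.
DoU = (2C + 2 + N − H − X)/2 = (2·13 + 2 + 2 − 14 − 0)/2 = 16/2 = 8.
(Structurally: 2 ring(s) + 6 π bond(s) = 8.)

8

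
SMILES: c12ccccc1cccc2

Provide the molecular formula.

Heavy atoms from the SMILES: 10 C.
Implicit hydrogens by atom environment:
  8 × C (aromatic): 1 H each → 8
  2 × C (aromatic): no H
  Total hydrogens = 8.
Molecular formula: C10H8

C10H8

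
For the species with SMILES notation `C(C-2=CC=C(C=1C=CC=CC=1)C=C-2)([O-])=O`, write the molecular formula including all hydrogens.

Heavy atoms from the SMILES: 13 C, 2 O.
Implicit hydrogens by atom environment:
  9 × C (aromatic): 1 H each → 9
  3 × C (aromatic): no H
  1 × C: no H
  1 × O: no H
  1 × O (charge -1): no H
  Total hydrogens = 9.
Net charge -1.
Molecular formula: C13H9O2-

C13H9O2-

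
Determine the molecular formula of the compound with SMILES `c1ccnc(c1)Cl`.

C5H4ClN

Heavy atoms from the SMILES: 5 C, 1 Cl, 1 N.
Implicit hydrogens by atom environment:
  4 × C (aromatic): 1 H each → 4
  1 × C (aromatic): no H
  1 × Cl: no H
  1 × N (aromatic): no H
  Total hydrogens = 4.
Molecular formula: C5H4ClN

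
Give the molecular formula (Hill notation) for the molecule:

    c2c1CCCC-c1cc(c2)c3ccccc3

C16H16

Heavy atoms from the SMILES: 16 C.
Implicit hydrogens by atom environment:
  8 × C (aromatic): 1 H each → 8
  4 × C: 2 H each → 8
  4 × C (aromatic): no H
  Total hydrogens = 16.
Molecular formula: C16H16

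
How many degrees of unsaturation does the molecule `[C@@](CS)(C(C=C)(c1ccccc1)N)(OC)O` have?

5

Molecular formula from the SMILES: C12H17NO2S.
DoU = (2C + 2 + N − H − X)/2 = (2·12 + 2 + 1 − 17 − 0)/2 = 10/2 = 5.
(Structurally: 1 ring(s) + 4 π bond(s) = 5.)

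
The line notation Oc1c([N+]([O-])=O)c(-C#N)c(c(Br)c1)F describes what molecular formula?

Heavy atoms from the SMILES: 1 Br, 7 C, 1 F, 2 N, 3 O.
Implicit hydrogens by atom environment:
  5 × C (aromatic): no H
  1 × Br: no H
  1 × C (aromatic): 1 H
  1 × C: no H
  1 × F: no H
  1 × N: no H
  1 × N (charge +1): no H
  1 × O: 1 H
  1 × O: no H
  1 × O (charge -1): no H
  Total hydrogens = 2.
Molecular formula: C7H2BrFN2O3

C7H2BrFN2O3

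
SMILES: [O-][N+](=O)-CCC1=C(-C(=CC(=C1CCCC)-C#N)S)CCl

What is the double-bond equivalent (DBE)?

Molecular formula from the SMILES: C14H17ClN2O2S.
DoU = (2C + 2 + N − H − X)/2 = (2·14 + 2 + 2 − 17 − 1)/2 = 14/2 = 7.
(Structurally: 1 ring(s) + 6 π bond(s) = 7.)

7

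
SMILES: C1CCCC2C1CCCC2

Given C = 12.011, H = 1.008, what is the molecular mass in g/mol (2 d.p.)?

138.25

Molecular formula: C10H18.
M = 10×12.011 + 18×1.008 = 138.25 g/mol.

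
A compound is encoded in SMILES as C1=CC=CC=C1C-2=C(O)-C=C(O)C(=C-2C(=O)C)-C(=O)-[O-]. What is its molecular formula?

Heavy atoms from the SMILES: 15 C, 5 O.
Implicit hydrogens by atom environment:
  6 × C (aromatic): 1 H each → 6
  6 × C (aromatic): no H
  2 × C: no H
  2 × O: 1 H each → 2
  2 × O: no H
  1 × C: 3 H
  1 × O (charge -1): no H
  Total hydrogens = 11.
Net charge -1.
Molecular formula: C15H11O5-

C15H11O5-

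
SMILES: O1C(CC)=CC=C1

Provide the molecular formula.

C6H8O

Heavy atoms from the SMILES: 6 C, 1 O.
Implicit hydrogens by atom environment:
  3 × C (aromatic): 1 H each → 3
  1 × C: 3 H
  1 × C: 2 H
  1 × C (aromatic): no H
  1 × O (aromatic): no H
  Total hydrogens = 8.
Molecular formula: C6H8O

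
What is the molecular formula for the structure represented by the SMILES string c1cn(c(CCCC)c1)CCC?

C11H19N

Heavy atoms from the SMILES: 11 C, 1 N.
Implicit hydrogens by atom environment:
  5 × C: 2 H each → 10
  3 × C (aromatic): 1 H each → 3
  2 × C: 3 H each → 6
  1 × C (aromatic): no H
  1 × N (aromatic): no H
  Total hydrogens = 19.
Molecular formula: C11H19N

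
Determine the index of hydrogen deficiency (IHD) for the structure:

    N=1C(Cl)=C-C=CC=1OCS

Molecular formula from the SMILES: C6H6ClNOS.
DoU = (2C + 2 + N − H − X)/2 = (2·6 + 2 + 1 − 6 − 1)/2 = 8/2 = 4.
(Structurally: 1 ring(s) + 3 π bond(s) = 4.)

4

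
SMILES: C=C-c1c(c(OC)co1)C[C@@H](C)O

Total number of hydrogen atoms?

14

Hydrogens are implicit in SMILES; fill each atom to its normal valence:
  3 × C (aromatic): no H
  2 × C: 3 H each → 6
  2 × C: 2 H each → 4
  2 × C: 1 H each → 2
  1 × C (aromatic): 1 H
  1 × O: 1 H
  1 × O (aromatic): no H
  1 × O: no H
  Total hydrogens = 14.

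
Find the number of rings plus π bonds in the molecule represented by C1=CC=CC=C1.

Molecular formula from the SMILES: C6H6.
DoU = (2C + 2 + N − H − X)/2 = (2·6 + 2 + 0 − 6 − 0)/2 = 8/2 = 4.
(Structurally: 1 ring(s) + 3 π bond(s) = 4.)

4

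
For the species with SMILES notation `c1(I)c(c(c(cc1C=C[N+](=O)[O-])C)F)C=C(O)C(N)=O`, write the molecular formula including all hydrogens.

C12H10FIN2O4

Heavy atoms from the SMILES: 12 C, 1 F, 1 I, 2 N, 4 O.
Implicit hydrogens by atom environment:
  5 × C (aromatic): no H
  3 × C: 1 H each → 3
  2 × C: no H
  2 × O: no H
  1 × C: 3 H
  1 × C (aromatic): 1 H
  1 × F: no H
  1 × I: no H
  1 × N: 2 H
  1 × N (charge +1): no H
  1 × O: 1 H
  1 × O (charge -1): no H
  Total hydrogens = 10.
Molecular formula: C12H10FIN2O4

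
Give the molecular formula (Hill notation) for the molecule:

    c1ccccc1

Heavy atoms from the SMILES: 6 C.
Implicit hydrogens by atom environment:
  6 × C (aromatic): 1 H each → 6
  Total hydrogens = 6.
Molecular formula: C6H6

C6H6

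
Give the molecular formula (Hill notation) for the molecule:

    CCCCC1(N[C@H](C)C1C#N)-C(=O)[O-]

Heavy atoms from the SMILES: 10 C, 2 N, 2 O.
Implicit hydrogens by atom environment:
  3 × C: 2 H each → 6
  3 × C: no H
  2 × C: 3 H each → 6
  2 × C: 1 H each → 2
  1 × N: 1 H
  1 × N: no H
  1 × O: no H
  1 × O (charge -1): no H
  Total hydrogens = 15.
Net charge -1.
Molecular formula: C10H15N2O2-

C10H15N2O2-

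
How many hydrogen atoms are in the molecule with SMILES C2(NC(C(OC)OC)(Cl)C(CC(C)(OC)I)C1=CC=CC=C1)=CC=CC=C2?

27

Hydrogens are implicit in SMILES; fill each atom to its normal valence:
  10 × C (aromatic): 1 H each → 10
  4 × C: 3 H each → 12
  3 × O: no H
  2 × C: 1 H each → 2
  2 × C: no H
  2 × C (aromatic): no H
  1 × C: 2 H
  1 × Cl: no H
  1 × I: no H
  1 × N: 1 H
  Total hydrogens = 27.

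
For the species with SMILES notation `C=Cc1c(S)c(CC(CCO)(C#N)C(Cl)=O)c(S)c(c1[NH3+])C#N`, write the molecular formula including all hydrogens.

C15H15ClN3O2S2+

Heavy atoms from the SMILES: 15 C, 1 Cl, 3 N, 2 O, 2 S.
Implicit hydrogens by atom environment:
  6 × C (aromatic): no H
  4 × C: 2 H each → 8
  4 × C: no H
  2 × N: no H
  2 × S: 1 H each → 2
  1 × C: 1 H
  1 × Cl: no H
  1 × N (charge +1): 3 H
  1 × O: 1 H
  1 × O: no H
  Total hydrogens = 15.
Net charge +1.
Molecular formula: C15H15ClN3O2S2+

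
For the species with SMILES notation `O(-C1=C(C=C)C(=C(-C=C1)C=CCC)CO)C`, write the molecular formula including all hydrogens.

C14H18O2

Heavy atoms from the SMILES: 14 C, 2 O.
Implicit hydrogens by atom environment:
  4 × C (aromatic): no H
  3 × C: 2 H each → 6
  3 × C: 1 H each → 3
  2 × C: 3 H each → 6
  2 × C (aromatic): 1 H each → 2
  1 × O: 1 H
  1 × O: no H
  Total hydrogens = 18.
Molecular formula: C14H18O2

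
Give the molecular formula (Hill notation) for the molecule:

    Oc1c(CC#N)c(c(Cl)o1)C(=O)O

C7H4ClNO4

Heavy atoms from the SMILES: 7 C, 1 Cl, 1 N, 4 O.
Implicit hydrogens by atom environment:
  4 × C (aromatic): no H
  2 × C: no H
  2 × O: 1 H each → 2
  1 × C: 2 H
  1 × Cl: no H
  1 × N: no H
  1 × O (aromatic): no H
  1 × O: no H
  Total hydrogens = 4.
Molecular formula: C7H4ClNO4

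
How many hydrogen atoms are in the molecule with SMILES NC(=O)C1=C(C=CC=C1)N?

8

Hydrogens are implicit in SMILES; fill each atom to its normal valence:
  4 × C (aromatic): 1 H each → 4
  2 × C (aromatic): no H
  2 × N: 2 H each → 4
  1 × C: no H
  1 × O: no H
  Total hydrogens = 8.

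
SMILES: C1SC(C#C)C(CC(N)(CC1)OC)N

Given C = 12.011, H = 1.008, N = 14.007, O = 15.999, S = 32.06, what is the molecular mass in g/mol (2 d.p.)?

Molecular formula: C10H18N2OS.
M = 10×12.011 + 18×1.008 + 2×14.007 + 1×15.999 + 1×32.06 = 214.33 g/mol.

214.33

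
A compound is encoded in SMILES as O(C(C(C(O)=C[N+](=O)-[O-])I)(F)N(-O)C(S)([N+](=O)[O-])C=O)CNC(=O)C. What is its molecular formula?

C9H12FIN4O9S

Heavy atoms from the SMILES: 9 C, 1 F, 1 I, 4 N, 9 O, 1 S.
Implicit hydrogens by atom environment:
  5 × O: no H
  4 × C: no H
  3 × C: 1 H each → 3
  2 × N (charge +1): no H
  2 × O: 1 H each → 2
  2 × O (charge -1): no H
  1 × C: 3 H
  1 × C: 2 H
  1 × F: no H
  1 × I: no H
  1 × N: 1 H
  1 × N: no H
  1 × S: 1 H
  Total hydrogens = 12.
Molecular formula: C9H12FIN4O9S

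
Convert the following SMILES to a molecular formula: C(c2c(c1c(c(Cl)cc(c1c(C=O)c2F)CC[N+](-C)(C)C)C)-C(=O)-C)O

Heavy atoms from the SMILES: 20 C, 1 Cl, 1 F, 1 N, 3 O.
Implicit hydrogens by atom environment:
  9 × C (aromatic): no H
  5 × C: 3 H each → 15
  3 × C: 2 H each → 6
  2 × O: no H
  1 × C (aromatic): 1 H
  1 × C: 1 H
  1 × C: no H
  1 × Cl: no H
  1 × F: no H
  1 × N (charge +1): no H
  1 × O: 1 H
  Total hydrogens = 24.
Net charge +1.
Molecular formula: C20H24ClFNO3+

C20H24ClFNO3+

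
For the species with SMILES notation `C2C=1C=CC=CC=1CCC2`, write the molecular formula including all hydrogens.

Heavy atoms from the SMILES: 10 C.
Implicit hydrogens by atom environment:
  4 × C: 2 H each → 8
  4 × C (aromatic): 1 H each → 4
  2 × C (aromatic): no H
  Total hydrogens = 12.
Molecular formula: C10H12

C10H12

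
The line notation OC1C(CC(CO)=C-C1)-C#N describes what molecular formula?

Heavy atoms from the SMILES: 8 C, 1 N, 2 O.
Implicit hydrogens by atom environment:
  3 × C: 2 H each → 6
  3 × C: 1 H each → 3
  2 × C: no H
  2 × O: 1 H each → 2
  1 × N: no H
  Total hydrogens = 11.
Molecular formula: C8H11NO2

C8H11NO2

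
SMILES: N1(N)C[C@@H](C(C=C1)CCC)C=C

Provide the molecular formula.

Heavy atoms from the SMILES: 10 C, 2 N.
Implicit hydrogens by atom environment:
  5 × C: 1 H each → 5
  4 × C: 2 H each → 8
  1 × C: 3 H
  1 × N: 2 H
  1 × N: no H
  Total hydrogens = 18.
Molecular formula: C10H18N2

C10H18N2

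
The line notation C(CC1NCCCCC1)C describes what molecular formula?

C9H19N

Heavy atoms from the SMILES: 9 C, 1 N.
Implicit hydrogens by atom environment:
  7 × C: 2 H each → 14
  1 × C: 3 H
  1 × C: 1 H
  1 × N: 1 H
  Total hydrogens = 19.
Molecular formula: C9H19N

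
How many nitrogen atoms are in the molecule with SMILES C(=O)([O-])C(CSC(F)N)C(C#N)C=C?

2

The symbol for nitrogen appears 2 times in the SMILES.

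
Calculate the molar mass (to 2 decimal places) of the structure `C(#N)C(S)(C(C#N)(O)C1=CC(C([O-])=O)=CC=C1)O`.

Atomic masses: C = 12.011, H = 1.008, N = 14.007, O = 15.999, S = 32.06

Molecular formula: C11H7N2O4S-.
M = 11×12.011 + 7×1.008 + 2×14.007 + 4×15.999 + 1×32.06 = 263.25 g/mol.

263.25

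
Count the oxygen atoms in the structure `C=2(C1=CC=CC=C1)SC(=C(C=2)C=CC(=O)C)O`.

The symbol for oxygen appears 2 times in the SMILES.

2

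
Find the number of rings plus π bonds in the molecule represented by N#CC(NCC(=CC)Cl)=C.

4

Molecular formula from the SMILES: C7H9ClN2.
DoU = (2C + 2 + N − H − X)/2 = (2·7 + 2 + 2 − 9 − 1)/2 = 8/2 = 4.
(Structurally: 0 ring(s) + 4 π bond(s) = 4.)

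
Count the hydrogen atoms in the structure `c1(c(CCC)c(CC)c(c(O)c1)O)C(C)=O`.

18

Hydrogens are implicit in SMILES; fill each atom to its normal valence:
  5 × C (aromatic): no H
  3 × C: 3 H each → 9
  3 × C: 2 H each → 6
  2 × O: 1 H each → 2
  1 × C (aromatic): 1 H
  1 × C: no H
  1 × O: no H
  Total hydrogens = 18.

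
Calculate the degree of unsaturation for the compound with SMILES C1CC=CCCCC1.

2

Molecular formula from the SMILES: C8H14.
DoU = (2C + 2 + N − H − X)/2 = (2·8 + 2 + 0 − 14 − 0)/2 = 4/2 = 2.
(Structurally: 1 ring(s) + 1 π bond(s) = 2.)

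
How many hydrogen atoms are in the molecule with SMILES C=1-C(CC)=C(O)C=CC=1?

10

Hydrogens are implicit in SMILES; fill each atom to its normal valence:
  4 × C (aromatic): 1 H each → 4
  2 × C (aromatic): no H
  1 × C: 3 H
  1 × C: 2 H
  1 × O: 1 H
  Total hydrogens = 10.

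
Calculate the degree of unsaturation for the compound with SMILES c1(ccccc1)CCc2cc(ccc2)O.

Molecular formula from the SMILES: C14H14O.
DoU = (2C + 2 + N − H − X)/2 = (2·14 + 2 + 0 − 14 − 0)/2 = 16/2 = 8.
(Structurally: 2 ring(s) + 6 π bond(s) = 8.)

8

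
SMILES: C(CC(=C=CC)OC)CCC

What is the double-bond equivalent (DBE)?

2

Molecular formula from the SMILES: C10H18O.
DoU = (2C + 2 + N − H − X)/2 = (2·10 + 2 + 0 − 18 − 0)/2 = 4/2 = 2.
(Structurally: 0 ring(s) + 2 π bond(s) = 2.)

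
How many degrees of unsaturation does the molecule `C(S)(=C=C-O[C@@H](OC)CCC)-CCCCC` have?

Molecular formula from the SMILES: C13H24O2S.
DoU = (2C + 2 + N − H − X)/2 = (2·13 + 2 + 0 − 24 − 0)/2 = 4/2 = 2.
(Structurally: 0 ring(s) + 2 π bond(s) = 2.)

2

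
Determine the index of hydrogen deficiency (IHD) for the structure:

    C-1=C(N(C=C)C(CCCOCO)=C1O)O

Molecular formula from the SMILES: C10H15NO4.
DoU = (2C + 2 + N − H − X)/2 = (2·10 + 2 + 1 − 15 − 0)/2 = 8/2 = 4.
(Structurally: 1 ring(s) + 3 π bond(s) = 4.)

4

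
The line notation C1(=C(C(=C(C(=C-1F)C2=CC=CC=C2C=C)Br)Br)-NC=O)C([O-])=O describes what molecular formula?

Heavy atoms from the SMILES: 2 Br, 16 C, 1 F, 1 N, 3 O.
Implicit hydrogens by atom environment:
  8 × C (aromatic): no H
  4 × C (aromatic): 1 H each → 4
  2 × Br: no H
  2 × C: 1 H each → 2
  2 × O: no H
  1 × C: 2 H
  1 × C: no H
  1 × F: no H
  1 × N: 1 H
  1 × O (charge -1): no H
  Total hydrogens = 9.
Net charge -1.
Molecular formula: C16H9Br2FNO3-

C16H9Br2FNO3-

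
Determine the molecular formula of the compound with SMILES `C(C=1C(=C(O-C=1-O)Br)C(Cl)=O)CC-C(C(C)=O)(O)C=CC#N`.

C14H13BrClNO5

Heavy atoms from the SMILES: 1 Br, 14 C, 1 Cl, 1 N, 5 O.
Implicit hydrogens by atom environment:
  4 × C (aromatic): no H
  4 × C: no H
  3 × C: 2 H each → 6
  2 × C: 1 H each → 2
  2 × O: 1 H each → 2
  2 × O: no H
  1 × Br: no H
  1 × C: 3 H
  1 × Cl: no H
  1 × N: no H
  1 × O (aromatic): no H
  Total hydrogens = 13.
Molecular formula: C14H13BrClNO5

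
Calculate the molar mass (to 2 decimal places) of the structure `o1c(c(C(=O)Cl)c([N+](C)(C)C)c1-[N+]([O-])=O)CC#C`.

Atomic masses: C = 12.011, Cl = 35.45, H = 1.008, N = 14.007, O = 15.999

Molecular formula: C11H12ClN2O4+.
M = 11×12.011 + 1×35.45 + 12×1.008 + 2×14.007 + 4×15.999 = 271.68 g/mol.

271.68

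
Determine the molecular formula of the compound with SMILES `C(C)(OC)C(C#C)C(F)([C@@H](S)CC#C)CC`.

Heavy atoms from the SMILES: 13 C, 1 F, 1 O, 1 S.
Implicit hydrogens by atom environment:
  5 × C: 1 H each → 5
  3 × C: 3 H each → 9
  3 × C: no H
  2 × C: 2 H each → 4
  1 × F: no H
  1 × O: no H
  1 × S: 1 H
  Total hydrogens = 19.
Molecular formula: C13H19FOS

C13H19FOS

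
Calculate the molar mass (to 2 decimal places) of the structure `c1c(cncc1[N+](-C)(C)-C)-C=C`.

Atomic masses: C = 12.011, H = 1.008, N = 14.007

Molecular formula: C10H15N2+.
M = 10×12.011 + 15×1.008 + 2×14.007 = 163.24 g/mol.

163.24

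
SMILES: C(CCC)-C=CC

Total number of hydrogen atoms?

Hydrogens are implicit in SMILES; fill each atom to its normal valence:
  3 × C: 2 H each → 6
  2 × C: 3 H each → 6
  2 × C: 1 H each → 2
  Total hydrogens = 14.

14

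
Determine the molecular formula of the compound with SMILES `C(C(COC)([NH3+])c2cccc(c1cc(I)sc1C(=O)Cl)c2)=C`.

Heavy atoms from the SMILES: 16 C, 1 Cl, 1 I, 1 N, 2 O, 1 S.
Implicit hydrogens by atom environment:
  5 × C (aromatic): 1 H each → 5
  5 × C (aromatic): no H
  2 × C: 2 H each → 4
  2 × C: no H
  2 × O: no H
  1 × C: 3 H
  1 × C: 1 H
  1 × Cl: no H
  1 × I: no H
  1 × N (charge +1): 3 H
  1 × S (aromatic): no H
  Total hydrogens = 16.
Net charge +1.
Molecular formula: C16H16ClINO2S+

C16H16ClINO2S+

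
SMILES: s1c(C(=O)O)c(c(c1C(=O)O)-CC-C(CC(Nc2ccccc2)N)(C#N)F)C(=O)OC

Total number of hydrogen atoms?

Hydrogens are implicit in SMILES; fill each atom to its normal valence:
  5 × C (aromatic): 1 H each → 5
  5 × C (aromatic): no H
  5 × C: no H
  4 × O: no H
  3 × C: 2 H each → 6
  2 × O: 1 H each → 2
  1 × C: 3 H
  1 × C: 1 H
  1 × F: no H
  1 × N: 2 H
  1 × N: 1 H
  1 × N: no H
  1 × S (aromatic): no H
  Total hydrogens = 20.

20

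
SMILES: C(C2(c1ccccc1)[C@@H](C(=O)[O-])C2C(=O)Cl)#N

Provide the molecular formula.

C12H7ClNO3-

Heavy atoms from the SMILES: 12 C, 1 Cl, 1 N, 3 O.
Implicit hydrogens by atom environment:
  5 × C (aromatic): 1 H each → 5
  4 × C: no H
  2 × C: 1 H each → 2
  2 × O: no H
  1 × C (aromatic): no H
  1 × Cl: no H
  1 × N: no H
  1 × O (charge -1): no H
  Total hydrogens = 7.
Net charge -1.
Molecular formula: C12H7ClNO3-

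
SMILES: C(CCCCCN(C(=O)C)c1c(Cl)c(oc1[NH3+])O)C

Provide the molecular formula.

Heavy atoms from the SMILES: 13 C, 1 Cl, 2 N, 3 O.
Implicit hydrogens by atom environment:
  6 × C: 2 H each → 12
  4 × C (aromatic): no H
  2 × C: 3 H each → 6
  1 × C: no H
  1 × Cl: no H
  1 × N (charge +1): 3 H
  1 × N: no H
  1 × O: 1 H
  1 × O (aromatic): no H
  1 × O: no H
  Total hydrogens = 22.
Net charge +1.
Molecular formula: C13H22ClN2O3+

C13H22ClN2O3+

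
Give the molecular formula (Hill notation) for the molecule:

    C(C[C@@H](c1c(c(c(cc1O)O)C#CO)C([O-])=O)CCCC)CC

Heavy atoms from the SMILES: 18 C, 5 O.
Implicit hydrogens by atom environment:
  6 × C: 2 H each → 12
  5 × C (aromatic): no H
  3 × C: no H
  3 × O: 1 H each → 3
  2 × C: 3 H each → 6
  1 × C (aromatic): 1 H
  1 × C: 1 H
  1 × O: no H
  1 × O (charge -1): no H
  Total hydrogens = 23.
Net charge -1.
Molecular formula: C18H23O5-

C18H23O5-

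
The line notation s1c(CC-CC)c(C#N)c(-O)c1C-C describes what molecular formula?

C11H15NOS

Heavy atoms from the SMILES: 11 C, 1 N, 1 O, 1 S.
Implicit hydrogens by atom environment:
  4 × C: 2 H each → 8
  4 × C (aromatic): no H
  2 × C: 3 H each → 6
  1 × C: no H
  1 × N: no H
  1 × O: 1 H
  1 × S (aromatic): no H
  Total hydrogens = 15.
Molecular formula: C11H15NOS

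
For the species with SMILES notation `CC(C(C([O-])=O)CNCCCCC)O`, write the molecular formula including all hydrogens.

C10H20NO3-

Heavy atoms from the SMILES: 10 C, 1 N, 3 O.
Implicit hydrogens by atom environment:
  5 × C: 2 H each → 10
  2 × C: 3 H each → 6
  2 × C: 1 H each → 2
  1 × C: no H
  1 × N: 1 H
  1 × O: 1 H
  1 × O: no H
  1 × O (charge -1): no H
  Total hydrogens = 20.
Net charge -1.
Molecular formula: C10H20NO3-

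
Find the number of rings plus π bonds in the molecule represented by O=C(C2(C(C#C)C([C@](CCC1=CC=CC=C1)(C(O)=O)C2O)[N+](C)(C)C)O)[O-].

Molecular formula from the SMILES: C20H25NO6.
DoU = (2C + 2 + N − H − X)/2 = (2·20 + 2 + 1 − 25 − 0)/2 = 18/2 = 9.
(Structurally: 2 ring(s) + 7 π bond(s) = 9.)

9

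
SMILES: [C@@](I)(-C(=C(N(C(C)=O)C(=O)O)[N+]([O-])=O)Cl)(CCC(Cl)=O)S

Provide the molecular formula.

C9H9Cl2IN2O6S

Heavy atoms from the SMILES: 9 C, 2 Cl, 1 I, 2 N, 6 O, 1 S.
Implicit hydrogens by atom environment:
  6 × C: no H
  4 × O: no H
  2 × C: 2 H each → 4
  2 × Cl: no H
  1 × C: 3 H
  1 × I: no H
  1 × N (charge +1): no H
  1 × N: no H
  1 × O: 1 H
  1 × O (charge -1): no H
  1 × S: 1 H
  Total hydrogens = 9.
Molecular formula: C9H9Cl2IN2O6S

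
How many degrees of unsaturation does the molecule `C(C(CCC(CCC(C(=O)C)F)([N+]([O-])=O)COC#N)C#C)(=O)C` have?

Molecular formula from the SMILES: C15H19FN2O5.
DoU = (2C + 2 + N − H − X)/2 = (2·15 + 2 + 2 − 19 − 1)/2 = 14/2 = 7.
(Structurally: 0 ring(s) + 7 π bond(s) = 7.)

7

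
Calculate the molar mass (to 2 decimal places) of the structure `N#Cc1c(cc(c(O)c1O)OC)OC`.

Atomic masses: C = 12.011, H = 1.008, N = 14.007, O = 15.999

Molecular formula: C9H9NO4.
M = 9×12.011 + 9×1.008 + 1×14.007 + 4×15.999 = 195.17 g/mol.

195.17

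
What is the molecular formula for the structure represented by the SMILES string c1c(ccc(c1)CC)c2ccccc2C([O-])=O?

Heavy atoms from the SMILES: 15 C, 2 O.
Implicit hydrogens by atom environment:
  8 × C (aromatic): 1 H each → 8
  4 × C (aromatic): no H
  1 × C: 3 H
  1 × C: 2 H
  1 × C: no H
  1 × O: no H
  1 × O (charge -1): no H
  Total hydrogens = 13.
Net charge -1.
Molecular formula: C15H13O2-

C15H13O2-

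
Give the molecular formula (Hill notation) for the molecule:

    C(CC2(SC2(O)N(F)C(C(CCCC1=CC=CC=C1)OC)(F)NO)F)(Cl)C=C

Heavy atoms from the SMILES: 18 C, 1 Cl, 3 F, 2 N, 3 O, 1 S.
Implicit hydrogens by atom environment:
  5 × C: 2 H each → 10
  5 × C (aromatic): 1 H each → 5
  3 × C: 1 H each → 3
  3 × C: no H
  3 × F: no H
  2 × O: 1 H each → 2
  1 × C: 3 H
  1 × C (aromatic): no H
  1 × Cl: no H
  1 × N: 1 H
  1 × N: no H
  1 × O: no H
  1 × S: no H
  Total hydrogens = 24.
Molecular formula: C18H24ClF3N2O3S

C18H24ClF3N2O3S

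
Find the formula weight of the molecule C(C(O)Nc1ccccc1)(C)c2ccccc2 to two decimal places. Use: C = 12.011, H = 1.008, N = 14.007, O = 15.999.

Molecular formula: C15H17NO.
M = 15×12.011 + 17×1.008 + 1×14.007 + 1×15.999 = 227.31 g/mol.

227.31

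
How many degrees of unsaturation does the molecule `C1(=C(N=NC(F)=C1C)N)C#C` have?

6

Molecular formula from the SMILES: C7H6FN3.
DoU = (2C + 2 + N − H − X)/2 = (2·7 + 2 + 3 − 6 − 1)/2 = 12/2 = 6.
(Structurally: 1 ring(s) + 5 π bond(s) = 6.)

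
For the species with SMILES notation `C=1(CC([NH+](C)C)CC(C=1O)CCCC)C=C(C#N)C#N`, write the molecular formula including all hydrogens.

Heavy atoms from the SMILES: 16 C, 3 N, 1 O.
Implicit hydrogens by atom environment:
  5 × C: 2 H each → 10
  5 × C: no H
  3 × C: 3 H each → 9
  3 × C: 1 H each → 3
  2 × N: no H
  1 × N (charge +1): 1 H
  1 × O: 1 H
  Total hydrogens = 24.
Net charge +1.
Molecular formula: C16H24N3O+

C16H24N3O+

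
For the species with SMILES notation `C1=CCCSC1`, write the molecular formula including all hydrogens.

Heavy atoms from the SMILES: 5 C, 1 S.
Implicit hydrogens by atom environment:
  3 × C: 2 H each → 6
  2 × C: 1 H each → 2
  1 × S: no H
  Total hydrogens = 8.
Molecular formula: C5H8S

C5H8S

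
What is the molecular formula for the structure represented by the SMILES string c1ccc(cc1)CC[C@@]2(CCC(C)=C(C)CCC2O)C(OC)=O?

C20H28O3

Heavy atoms from the SMILES: 20 C, 3 O.
Implicit hydrogens by atom environment:
  6 × C: 2 H each → 12
  5 × C (aromatic): 1 H each → 5
  4 × C: no H
  3 × C: 3 H each → 9
  2 × O: no H
  1 × C: 1 H
  1 × C (aromatic): no H
  1 × O: 1 H
  Total hydrogens = 28.
Molecular formula: C20H28O3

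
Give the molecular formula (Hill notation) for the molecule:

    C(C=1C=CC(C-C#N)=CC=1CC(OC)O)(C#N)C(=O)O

Heavy atoms from the SMILES: 14 C, 2 N, 4 O.
Implicit hydrogens by atom environment:
  3 × C (aromatic): 1 H each → 3
  3 × C (aromatic): no H
  3 × C: no H
  2 × C: 2 H each → 4
  2 × C: 1 H each → 2
  2 × N: no H
  2 × O: 1 H each → 2
  2 × O: no H
  1 × C: 3 H
  Total hydrogens = 14.
Molecular formula: C14H14N2O4

C14H14N2O4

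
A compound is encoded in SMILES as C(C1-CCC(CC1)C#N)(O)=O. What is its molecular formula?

C8H11NO2

Heavy atoms from the SMILES: 8 C, 1 N, 2 O.
Implicit hydrogens by atom environment:
  4 × C: 2 H each → 8
  2 × C: 1 H each → 2
  2 × C: no H
  1 × N: no H
  1 × O: 1 H
  1 × O: no H
  Total hydrogens = 11.
Molecular formula: C8H11NO2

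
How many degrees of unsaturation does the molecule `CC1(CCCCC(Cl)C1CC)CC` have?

1

Molecular formula from the SMILES: C12H23Cl.
DoU = (2C + 2 + N − H − X)/2 = (2·12 + 2 + 0 − 23 − 1)/2 = 2/2 = 1.
(Structurally: 1 ring(s) + 0 π bond(s) = 1.)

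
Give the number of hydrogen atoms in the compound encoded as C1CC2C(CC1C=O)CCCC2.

18

Hydrogens are implicit in SMILES; fill each atom to its normal valence:
  7 × C: 2 H each → 14
  4 × C: 1 H each → 4
  1 × O: no H
  Total hydrogens = 18.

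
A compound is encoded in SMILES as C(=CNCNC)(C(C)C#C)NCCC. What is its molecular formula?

Heavy atoms from the SMILES: 11 C, 3 N.
Implicit hydrogens by atom environment:
  3 × C: 3 H each → 9
  3 × C: 2 H each → 6
  3 × C: 1 H each → 3
  3 × N: 1 H each → 3
  2 × C: no H
  Total hydrogens = 21.
Molecular formula: C11H21N3

C11H21N3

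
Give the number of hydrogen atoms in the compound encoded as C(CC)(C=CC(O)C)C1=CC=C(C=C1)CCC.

24

Hydrogens are implicit in SMILES; fill each atom to its normal valence:
  4 × C: 1 H each → 4
  4 × C (aromatic): 1 H each → 4
  3 × C: 3 H each → 9
  3 × C: 2 H each → 6
  2 × C (aromatic): no H
  1 × O: 1 H
  Total hydrogens = 24.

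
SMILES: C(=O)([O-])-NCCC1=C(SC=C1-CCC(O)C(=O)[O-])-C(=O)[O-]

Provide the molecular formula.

[C12H12NO7S]3-

Heavy atoms from the SMILES: 12 C, 1 N, 7 O, 1 S.
Implicit hydrogens by atom environment:
  4 × C: 2 H each → 8
  3 × C (aromatic): no H
  3 × C: no H
  3 × O: no H
  3 × O (charge -1): no H
  1 × C (aromatic): 1 H
  1 × C: 1 H
  1 × N: 1 H
  1 × O: 1 H
  1 × S (aromatic): no H
  Total hydrogens = 12.
Net charge -3.
Molecular formula: [C12H12NO7S]3-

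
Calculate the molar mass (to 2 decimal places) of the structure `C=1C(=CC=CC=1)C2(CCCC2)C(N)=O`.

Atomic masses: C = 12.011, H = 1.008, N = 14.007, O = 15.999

189.26

Molecular formula: C12H15NO.
M = 12×12.011 + 15×1.008 + 1×14.007 + 1×15.999 = 189.26 g/mol.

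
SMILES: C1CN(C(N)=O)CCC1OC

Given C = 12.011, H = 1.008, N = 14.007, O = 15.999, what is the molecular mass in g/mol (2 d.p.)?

Molecular formula: C7H14N2O2.
M = 7×12.011 + 14×1.008 + 2×14.007 + 2×15.999 = 158.20 g/mol.

158.20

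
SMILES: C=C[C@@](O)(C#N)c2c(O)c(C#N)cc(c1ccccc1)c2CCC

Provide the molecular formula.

Heavy atoms from the SMILES: 20 C, 2 N, 2 O.
Implicit hydrogens by atom environment:
  6 × C (aromatic): 1 H each → 6
  6 × C (aromatic): no H
  3 × C: 2 H each → 6
  3 × C: no H
  2 × N: no H
  2 × O: 1 H each → 2
  1 × C: 3 H
  1 × C: 1 H
  Total hydrogens = 18.
Molecular formula: C20H18N2O2

C20H18N2O2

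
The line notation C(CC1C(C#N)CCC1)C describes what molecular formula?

Heavy atoms from the SMILES: 9 C, 1 N.
Implicit hydrogens by atom environment:
  5 × C: 2 H each → 10
  2 × C: 1 H each → 2
  1 × C: 3 H
  1 × C: no H
  1 × N: no H
  Total hydrogens = 15.
Molecular formula: C9H15N

C9H15N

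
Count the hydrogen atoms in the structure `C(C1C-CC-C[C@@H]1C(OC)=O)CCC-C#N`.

21

Hydrogens are implicit in SMILES; fill each atom to its normal valence:
  8 × C: 2 H each → 16
  2 × C: 1 H each → 2
  2 × C: no H
  2 × O: no H
  1 × C: 3 H
  1 × N: no H
  Total hydrogens = 21.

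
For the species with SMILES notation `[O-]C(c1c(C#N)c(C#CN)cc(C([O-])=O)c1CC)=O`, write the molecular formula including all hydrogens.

[C13H8N2O4]2-

Heavy atoms from the SMILES: 13 C, 2 N, 4 O.
Implicit hydrogens by atom environment:
  5 × C (aromatic): no H
  5 × C: no H
  2 × O: no H
  2 × O (charge -1): no H
  1 × C: 3 H
  1 × C: 2 H
  1 × C (aromatic): 1 H
  1 × N: 2 H
  1 × N: no H
  Total hydrogens = 8.
Net charge -2.
Molecular formula: [C13H8N2O4]2-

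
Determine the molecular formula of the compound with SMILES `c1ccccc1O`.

Heavy atoms from the SMILES: 6 C, 1 O.
Implicit hydrogens by atom environment:
  5 × C (aromatic): 1 H each → 5
  1 × C (aromatic): no H
  1 × O: 1 H
  Total hydrogens = 6.
Molecular formula: C6H6O

C6H6O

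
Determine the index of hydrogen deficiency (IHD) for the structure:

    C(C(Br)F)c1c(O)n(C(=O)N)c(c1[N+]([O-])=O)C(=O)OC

Molecular formula from the SMILES: C9H9BrFN3O6.
DoU = (2C + 2 + N − H − X)/2 = (2·9 + 2 + 3 − 9 − 2)/2 = 12/2 = 6.
(Structurally: 1 ring(s) + 5 π bond(s) = 6.)

6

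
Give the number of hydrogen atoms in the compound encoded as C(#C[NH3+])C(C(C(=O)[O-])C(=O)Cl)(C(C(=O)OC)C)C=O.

Hydrogens are implicit in SMILES; fill each atom to its normal valence:
  6 × C: no H
  5 × O: no H
  3 × C: 1 H each → 3
  2 × C: 3 H each → 6
  1 × Cl: no H
  1 × N (charge +1): 3 H
  1 × O (charge -1): no H
  Total hydrogens = 12.

12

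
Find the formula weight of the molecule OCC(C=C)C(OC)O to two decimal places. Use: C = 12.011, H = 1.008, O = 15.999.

Molecular formula: C6H12O3.
M = 6×12.011 + 12×1.008 + 3×15.999 = 132.16 g/mol.

132.16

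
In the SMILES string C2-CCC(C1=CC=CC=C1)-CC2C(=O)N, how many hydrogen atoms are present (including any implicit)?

17

Hydrogens are implicit in SMILES; fill each atom to its normal valence:
  5 × C (aromatic): 1 H each → 5
  4 × C: 2 H each → 8
  2 × C: 1 H each → 2
  1 × C: no H
  1 × C (aromatic): no H
  1 × N: 2 H
  1 × O: no H
  Total hydrogens = 17.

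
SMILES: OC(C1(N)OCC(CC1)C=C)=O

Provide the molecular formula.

C8H13NO3

Heavy atoms from the SMILES: 8 C, 1 N, 3 O.
Implicit hydrogens by atom environment:
  4 × C: 2 H each → 8
  2 × C: 1 H each → 2
  2 × C: no H
  2 × O: no H
  1 × N: 2 H
  1 × O: 1 H
  Total hydrogens = 13.
Molecular formula: C8H13NO3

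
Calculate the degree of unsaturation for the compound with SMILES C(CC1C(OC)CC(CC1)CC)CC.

1

Molecular formula from the SMILES: C13H26O.
DoU = (2C + 2 + N − H − X)/2 = (2·13 + 2 + 0 − 26 − 0)/2 = 2/2 = 1.
(Structurally: 1 ring(s) + 0 π bond(s) = 1.)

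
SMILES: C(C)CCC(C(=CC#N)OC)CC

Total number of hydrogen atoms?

Hydrogens are implicit in SMILES; fill each atom to its normal valence:
  4 × C: 2 H each → 8
  3 × C: 3 H each → 9
  2 × C: 1 H each → 2
  2 × C: no H
  1 × N: no H
  1 × O: no H
  Total hydrogens = 19.

19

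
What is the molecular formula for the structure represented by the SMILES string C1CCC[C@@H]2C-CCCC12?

Heavy atoms from the SMILES: 10 C.
Implicit hydrogens by atom environment:
  8 × C: 2 H each → 16
  2 × C: 1 H each → 2
  Total hydrogens = 18.
Molecular formula: C10H18

C10H18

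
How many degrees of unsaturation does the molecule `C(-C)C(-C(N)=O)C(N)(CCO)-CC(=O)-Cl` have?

2

Molecular formula from the SMILES: C9H17ClN2O3.
DoU = (2C + 2 + N − H − X)/2 = (2·9 + 2 + 2 − 17 − 1)/2 = 4/2 = 2.
(Structurally: 0 ring(s) + 2 π bond(s) = 2.)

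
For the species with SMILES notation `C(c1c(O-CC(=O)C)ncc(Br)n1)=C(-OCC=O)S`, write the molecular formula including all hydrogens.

C11H11BrN2O4S

Heavy atoms from the SMILES: 1 Br, 11 C, 2 N, 4 O, 1 S.
Implicit hydrogens by atom environment:
  4 × O: no H
  3 × C (aromatic): no H
  2 × C: 2 H each → 4
  2 × C: 1 H each → 2
  2 × C: no H
  2 × N (aromatic): no H
  1 × Br: no H
  1 × C: 3 H
  1 × C (aromatic): 1 H
  1 × S: 1 H
  Total hydrogens = 11.
Molecular formula: C11H11BrN2O4S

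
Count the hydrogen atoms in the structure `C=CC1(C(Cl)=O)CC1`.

7

Hydrogens are implicit in SMILES; fill each atom to its normal valence:
  3 × C: 2 H each → 6
  2 × C: no H
  1 × C: 1 H
  1 × Cl: no H
  1 × O: no H
  Total hydrogens = 7.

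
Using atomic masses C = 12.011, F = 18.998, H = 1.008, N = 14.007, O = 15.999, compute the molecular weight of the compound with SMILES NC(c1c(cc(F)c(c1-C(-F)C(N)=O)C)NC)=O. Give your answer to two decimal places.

Molecular formula: C11H13F2N3O2.
M = 11×12.011 + 2×18.998 + 13×1.008 + 3×14.007 + 2×15.999 = 257.24 g/mol.

257.24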